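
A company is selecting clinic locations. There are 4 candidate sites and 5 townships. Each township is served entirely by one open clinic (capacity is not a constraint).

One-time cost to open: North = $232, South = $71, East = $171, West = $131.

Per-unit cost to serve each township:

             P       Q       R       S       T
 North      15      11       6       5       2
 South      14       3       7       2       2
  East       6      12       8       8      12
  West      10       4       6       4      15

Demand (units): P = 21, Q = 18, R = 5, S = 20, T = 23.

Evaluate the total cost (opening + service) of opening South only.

Each township is assigned to its cheapest site among the open ones.
{South}: P→South 14·21=294, Q→South 3·18=54, R→South 7·5=35, S→South 2·20=40, T→South 2·23=46. Service 469; fixed 71; total 540.

Total cost: 540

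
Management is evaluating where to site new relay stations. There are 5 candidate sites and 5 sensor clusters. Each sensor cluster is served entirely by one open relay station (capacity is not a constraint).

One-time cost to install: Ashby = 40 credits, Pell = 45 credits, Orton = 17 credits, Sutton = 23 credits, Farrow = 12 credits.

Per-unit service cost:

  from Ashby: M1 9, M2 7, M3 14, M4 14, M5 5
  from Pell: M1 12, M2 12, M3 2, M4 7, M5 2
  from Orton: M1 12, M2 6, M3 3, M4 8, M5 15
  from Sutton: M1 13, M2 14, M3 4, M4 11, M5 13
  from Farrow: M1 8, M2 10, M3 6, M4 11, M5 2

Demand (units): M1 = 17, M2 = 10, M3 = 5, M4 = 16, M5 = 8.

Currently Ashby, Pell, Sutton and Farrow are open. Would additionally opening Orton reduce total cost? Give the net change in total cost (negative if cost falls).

No — net change +7 (cost rises by 7).

Current service cost with {Ashby, Pell, Sutton, Farrow}: 344.
Adding Orton: each sensor cluster re-picks its cheapest; new service cost 334, saving 10.
Extra fixed cost: 17. Net change = 17 − 10 = 7.
(Totals: 464 → 471.)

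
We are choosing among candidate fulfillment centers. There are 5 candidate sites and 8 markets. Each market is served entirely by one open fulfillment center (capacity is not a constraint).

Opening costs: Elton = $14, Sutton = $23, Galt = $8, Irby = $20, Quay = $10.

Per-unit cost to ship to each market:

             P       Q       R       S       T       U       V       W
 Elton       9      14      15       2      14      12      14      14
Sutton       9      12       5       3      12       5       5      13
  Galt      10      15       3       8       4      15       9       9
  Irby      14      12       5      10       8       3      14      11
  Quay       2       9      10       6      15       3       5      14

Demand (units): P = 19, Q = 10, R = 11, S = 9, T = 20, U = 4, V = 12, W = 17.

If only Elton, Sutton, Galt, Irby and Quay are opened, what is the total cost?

Each market is assigned to its cheapest site among the open ones.
{Elton, Sutton, Galt, Irby, Quay}: P→Quay 2·19=38, Q→Quay 9·10=90, R→Galt 3·11=33, S→Elton 2·9=18, T→Galt 4·20=80, U→Irby 3·4=12, V→Sutton 5·12=60, W→Galt 9·17=153. Service 484; fixed 75; total 559.

Total cost: 559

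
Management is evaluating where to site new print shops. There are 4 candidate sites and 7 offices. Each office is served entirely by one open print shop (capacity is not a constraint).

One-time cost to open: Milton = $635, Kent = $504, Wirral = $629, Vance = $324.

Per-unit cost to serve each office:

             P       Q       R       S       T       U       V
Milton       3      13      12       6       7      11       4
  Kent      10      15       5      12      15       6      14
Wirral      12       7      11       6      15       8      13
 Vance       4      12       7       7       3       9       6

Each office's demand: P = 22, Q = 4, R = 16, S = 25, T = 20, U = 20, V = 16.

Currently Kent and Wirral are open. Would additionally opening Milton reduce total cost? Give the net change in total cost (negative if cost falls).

Current service cost with {Kent, Wirral}: 1106.
Adding Milton: each office re-picks its cheapest; new service cost 648, saving 458.
Extra fixed cost: 635. Net change = 635 − 458 = 177.
(Totals: 2239 → 2416.)

No — net change +177 (cost rises by 177).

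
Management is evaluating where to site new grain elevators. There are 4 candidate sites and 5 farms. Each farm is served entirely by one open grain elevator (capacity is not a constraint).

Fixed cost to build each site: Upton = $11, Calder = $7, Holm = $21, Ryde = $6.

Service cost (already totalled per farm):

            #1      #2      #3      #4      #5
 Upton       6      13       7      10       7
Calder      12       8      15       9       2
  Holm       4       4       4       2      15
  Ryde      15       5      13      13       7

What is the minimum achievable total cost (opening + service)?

Minimum total cost: 44

For any fixed open set, each farm goes to its cheapest open site; total = fixed + service.
{Calder, Holm}: #1→Holm 4, #2→Holm 4, #3→Holm 4, #4→Holm 2, #5→Calder 2. Service 16; fixed 28; total 44.
{Holm, Ryde}: #1→Holm 4, #2→Holm 4, #3→Holm 4, #4→Holm 2, #5→Ryde 7. Service 21; fixed 27; total 48.
{Upton, Calder}: service 32 + fixed 18 = 50
{Upton, Calder, Holm, Ryde}: service 16 + fixed 45 = 61
(All 15 nonempty subsets were checked; Calder and Holm is lowest.)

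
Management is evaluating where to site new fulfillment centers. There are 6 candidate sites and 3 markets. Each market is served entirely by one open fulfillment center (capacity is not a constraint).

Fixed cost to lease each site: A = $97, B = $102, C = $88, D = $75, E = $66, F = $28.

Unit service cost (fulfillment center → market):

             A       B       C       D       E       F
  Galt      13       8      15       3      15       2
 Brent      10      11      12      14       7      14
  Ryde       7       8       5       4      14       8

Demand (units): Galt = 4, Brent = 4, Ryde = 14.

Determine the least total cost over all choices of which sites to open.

Minimum total cost: 199

For any fixed open set, each market goes to its cheapest open site; total = fixed + service.
{D}: Galt→D 3·4=12, Brent→D 14·4=56, Ryde→D 4·14=56. Service 124; fixed 75; total 199.
{F}: service 176 + fixed 28 = 204
{D, F}: Galt→F 2·4=8, Brent→D 14·4=56, Ryde→D 4·14=56. Service 120; fixed 103; total 223.
{A, B, C, D, E, F}: service 92 + fixed 456 = 548
No other subset beats 199.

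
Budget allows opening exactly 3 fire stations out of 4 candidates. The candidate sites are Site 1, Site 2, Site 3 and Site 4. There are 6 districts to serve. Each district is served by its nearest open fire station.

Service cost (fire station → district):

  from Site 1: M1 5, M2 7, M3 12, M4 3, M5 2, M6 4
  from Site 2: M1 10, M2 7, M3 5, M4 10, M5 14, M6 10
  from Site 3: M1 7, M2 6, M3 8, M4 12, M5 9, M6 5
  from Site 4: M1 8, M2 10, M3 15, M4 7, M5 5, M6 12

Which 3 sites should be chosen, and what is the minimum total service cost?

With exactly 3 open, each district uses its cheapest among the chosen.
{Site 1, Site 2, Site 3}: M1→Site 1 5, M2→Site 3 6, M3→Site 2 5, M4→Site 1 3, M5→Site 1 2, M6→Site 1 4. Service cost 25.
{Site 1, Site 2, Site 4}: service cost 26
{Site 1, Site 3, Site 4}: service cost 28
Among all 4 size-3 choices, {Site 1, Site 2, Site 3} is lowest.

Choose Site 1, Site 2 and Site 3; total service cost 25.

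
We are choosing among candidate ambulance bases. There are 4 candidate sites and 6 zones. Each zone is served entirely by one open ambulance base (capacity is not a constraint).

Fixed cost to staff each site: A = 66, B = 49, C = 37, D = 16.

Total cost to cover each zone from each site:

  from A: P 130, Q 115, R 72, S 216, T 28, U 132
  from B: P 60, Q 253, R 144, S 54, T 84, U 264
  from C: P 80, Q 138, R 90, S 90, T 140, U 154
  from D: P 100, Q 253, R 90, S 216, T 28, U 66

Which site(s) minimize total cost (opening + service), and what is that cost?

Open A, B and D; minimum total cost 526.

For any fixed open set, each zone goes to its cheapest open site; total = fixed + service.
{A, B, D}: P→B 60, Q→A 115, R→A 72, S→B 54, T→A 28, U→D 66. Service 395; fixed 131; total 526.
{B, C, D}: P→B 60, Q→C 138, R→C 90, S→B 54, T→D 28, U→D 66. Service 436; fixed 102; total 538.
{C, D}: service 492 + fixed 53 = 545
{A, B, C, D}: service 395 + fixed 168 = 563
No other subset beats 526.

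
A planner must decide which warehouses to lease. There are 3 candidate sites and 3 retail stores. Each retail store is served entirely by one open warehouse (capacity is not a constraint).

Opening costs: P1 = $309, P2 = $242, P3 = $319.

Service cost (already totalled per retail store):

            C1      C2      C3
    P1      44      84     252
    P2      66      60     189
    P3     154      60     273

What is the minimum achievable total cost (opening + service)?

Minimum total cost: 557

For any fixed open set, each retail store goes to its cheapest open site; total = fixed + service.
{P2}: C1→P2 66, C2→P2 60, C3→P2 189. Service 315; fixed 242; total 557.
{P1}: C1→P1 44, C2→P1 84, C3→P1 252. Service 380; fixed 309; total 689.
{P3}: service 487 + fixed 319 = 806
{P1, P2, P3}: service 293 + fixed 870 = 1163
No other subset beats 557.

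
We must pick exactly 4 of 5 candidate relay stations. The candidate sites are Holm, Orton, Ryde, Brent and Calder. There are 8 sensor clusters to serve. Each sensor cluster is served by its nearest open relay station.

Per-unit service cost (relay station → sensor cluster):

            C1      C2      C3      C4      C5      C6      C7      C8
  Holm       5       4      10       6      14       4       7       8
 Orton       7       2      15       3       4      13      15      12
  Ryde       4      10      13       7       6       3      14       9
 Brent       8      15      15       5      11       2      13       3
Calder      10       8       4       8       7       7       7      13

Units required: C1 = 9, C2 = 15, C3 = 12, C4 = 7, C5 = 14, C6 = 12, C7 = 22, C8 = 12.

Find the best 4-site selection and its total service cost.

Choose Orton, Ryde, Brent and Calder; total service cost 405.

With exactly 4 open, each sensor cluster uses its cheapest among the chosen.
{Orton, Ryde, Brent, Calder}: C1→Ryde 4·9=36, C2→Orton 2·15=30, C3→Calder 4·12=48, C4→Orton 3·7=21, C5→Orton 4·14=56, C6→Brent 2·12=24, C7→Calder 7·22=154, C8→Brent 3·12=36. Service cost 405.
{Holm, Orton, Brent, Calder}: service cost 414
{Holm, Orton, Ryde, Brent}: service cost 477
Among all 5 size-4 choices, {Orton, Ryde, Brent, Calder} is lowest.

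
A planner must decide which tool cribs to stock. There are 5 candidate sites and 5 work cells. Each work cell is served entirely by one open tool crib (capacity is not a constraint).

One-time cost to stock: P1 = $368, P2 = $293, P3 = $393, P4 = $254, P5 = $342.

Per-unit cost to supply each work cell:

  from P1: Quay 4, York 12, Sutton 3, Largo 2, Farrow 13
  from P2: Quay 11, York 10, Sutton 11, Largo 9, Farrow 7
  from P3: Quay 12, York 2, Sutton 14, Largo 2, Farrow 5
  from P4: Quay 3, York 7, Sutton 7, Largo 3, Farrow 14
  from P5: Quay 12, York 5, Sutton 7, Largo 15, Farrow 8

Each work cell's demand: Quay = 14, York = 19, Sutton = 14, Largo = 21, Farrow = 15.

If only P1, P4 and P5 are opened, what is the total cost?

Total cost: 1305

Each work cell is assigned to its cheapest site among the open ones.
{P1, P4, P5}: Quay→P4 3·14=42, York→P5 5·19=95, Sutton→P1 3·14=42, Largo→P1 2·21=42, Farrow→P5 8·15=120. Service 341; fixed 964; total 1305.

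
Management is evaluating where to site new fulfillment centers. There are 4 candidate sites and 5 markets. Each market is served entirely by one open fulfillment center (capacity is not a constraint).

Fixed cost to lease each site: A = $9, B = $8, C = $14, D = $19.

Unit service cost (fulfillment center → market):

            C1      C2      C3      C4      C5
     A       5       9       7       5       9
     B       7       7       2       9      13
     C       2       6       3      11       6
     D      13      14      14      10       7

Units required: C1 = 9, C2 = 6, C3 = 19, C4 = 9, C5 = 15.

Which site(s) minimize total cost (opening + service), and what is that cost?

For any fixed open set, each market goes to its cheapest open site; total = fixed + service.
{A, B, C}: C1→C 2·9=18, C2→C 6·6=36, C3→B 2·19=38, C4→A 5·9=45, C5→C 6·15=90. Service 227; fixed 31; total 258.
{A, C}: C1→C 2·9=18, C2→C 6·6=36, C3→C 3·19=57, C4→A 5·9=45, C5→C 6·15=90. Service 246; fixed 23; total 269.
{A, B, C, D}: service 227 + fixed 50 = 277
{B}: service 419 + fixed 8 = 427
(All 15 nonempty subsets were checked; A, B and C is lowest.)

Open A, B and C; minimum total cost 258.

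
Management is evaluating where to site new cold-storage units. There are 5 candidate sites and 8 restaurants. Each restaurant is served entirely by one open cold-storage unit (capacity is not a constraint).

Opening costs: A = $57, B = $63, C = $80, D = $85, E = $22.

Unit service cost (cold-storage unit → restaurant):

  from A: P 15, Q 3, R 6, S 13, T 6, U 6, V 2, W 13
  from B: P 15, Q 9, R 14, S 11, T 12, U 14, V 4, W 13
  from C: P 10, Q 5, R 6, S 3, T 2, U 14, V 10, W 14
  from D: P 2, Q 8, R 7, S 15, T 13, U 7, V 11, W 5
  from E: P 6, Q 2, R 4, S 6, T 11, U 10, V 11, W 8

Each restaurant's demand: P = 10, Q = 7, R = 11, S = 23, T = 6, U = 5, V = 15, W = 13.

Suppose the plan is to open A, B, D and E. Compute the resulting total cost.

Each restaurant is assigned to its cheapest site among the open ones.
{A, B, D, E}: P→D 2·10=20, Q→E 2·7=14, R→E 4·11=44, S→E 6·23=138, T→A 6·6=36, U→A 6·5=30, V→A 2·15=30, W→D 5·13=65. Service 377; fixed 227; total 604.

Total cost: 604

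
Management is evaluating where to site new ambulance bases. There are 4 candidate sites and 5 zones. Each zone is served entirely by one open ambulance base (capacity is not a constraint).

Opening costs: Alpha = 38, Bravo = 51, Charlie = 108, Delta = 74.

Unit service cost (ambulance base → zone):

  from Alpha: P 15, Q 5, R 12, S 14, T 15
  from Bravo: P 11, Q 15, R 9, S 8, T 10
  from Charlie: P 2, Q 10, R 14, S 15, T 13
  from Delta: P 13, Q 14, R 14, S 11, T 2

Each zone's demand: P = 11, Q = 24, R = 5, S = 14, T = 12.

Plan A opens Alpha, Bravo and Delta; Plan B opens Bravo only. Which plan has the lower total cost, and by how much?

Plan A is cheaper by 224.

Plan A: {Alpha, Bravo, Delta}: P→Bravo 11·11=121, Q→Alpha 5·24=120, R→Bravo 9·5=45, S→Bravo 8·14=112, T→Delta 2·12=24. Service 422; fixed 163; total 585.
Plan B: {Bravo}: P→Bravo 11·11=121, Q→Bravo 15·24=360, R→Bravo 9·5=45, S→Bravo 8·14=112, T→Bravo 10·12=120. Service 758; fixed 51; total 809.
Difference: |585 − 809| = 224.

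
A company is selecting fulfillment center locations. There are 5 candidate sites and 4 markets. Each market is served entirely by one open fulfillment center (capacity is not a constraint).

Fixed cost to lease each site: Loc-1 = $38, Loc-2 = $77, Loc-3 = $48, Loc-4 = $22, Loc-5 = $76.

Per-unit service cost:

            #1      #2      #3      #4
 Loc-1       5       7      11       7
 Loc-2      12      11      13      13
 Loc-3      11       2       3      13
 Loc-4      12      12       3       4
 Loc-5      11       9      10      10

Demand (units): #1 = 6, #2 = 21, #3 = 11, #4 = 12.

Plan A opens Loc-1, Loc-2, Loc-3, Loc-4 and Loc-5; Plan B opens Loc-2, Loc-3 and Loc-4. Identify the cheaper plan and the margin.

Plan A: {Loc-1, Loc-2, Loc-3, Loc-4, Loc-5}: #1→Loc-1 5·6=30, #2→Loc-3 2·21=42, #3→Loc-3 3·11=33, #4→Loc-4 4·12=48. Service 153; fixed 261; total 414.
Plan B: {Loc-2, Loc-3, Loc-4}: #1→Loc-3 11·6=66, #2→Loc-3 2·21=42, #3→Loc-3 3·11=33, #4→Loc-4 4·12=48. Service 189; fixed 147; total 336.
Difference: |414 − 336| = 78.

Plan B is cheaper by 78.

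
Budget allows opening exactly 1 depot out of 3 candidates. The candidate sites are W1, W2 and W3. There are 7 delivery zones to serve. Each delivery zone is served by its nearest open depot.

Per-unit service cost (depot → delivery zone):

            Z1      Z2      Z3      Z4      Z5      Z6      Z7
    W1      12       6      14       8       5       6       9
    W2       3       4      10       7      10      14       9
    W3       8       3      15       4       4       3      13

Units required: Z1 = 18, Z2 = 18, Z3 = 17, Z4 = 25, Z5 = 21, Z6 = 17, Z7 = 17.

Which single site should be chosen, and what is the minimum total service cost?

With exactly 1 open, each delivery zone uses its cheapest among the chosen.
{W3}: Z1→W3 8·18=144, Z2→W3 3·18=54, Z3→W3 15·17=255, Z4→W3 4·25=100, Z5→W3 4·21=84, Z6→W3 3·17=51, Z7→W3 13·17=221. Service cost 909.
{W2}: service cost 1072
{W1}: service cost 1122
Among all 3 size-1 choices, {W3} is lowest.

Choose W3 only; total service cost 909.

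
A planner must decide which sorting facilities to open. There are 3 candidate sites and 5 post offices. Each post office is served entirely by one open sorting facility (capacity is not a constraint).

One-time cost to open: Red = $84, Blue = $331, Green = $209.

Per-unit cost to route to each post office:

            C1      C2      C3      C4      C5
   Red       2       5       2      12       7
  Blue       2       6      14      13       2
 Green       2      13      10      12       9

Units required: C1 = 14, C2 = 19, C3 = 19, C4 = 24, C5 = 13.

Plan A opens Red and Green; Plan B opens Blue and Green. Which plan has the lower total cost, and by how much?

Plan A: {Red, Green}: C1→Red 2·14=28, C2→Red 5·19=95, C3→Red 2·19=38, C4→Red 12·24=288, C5→Red 7·13=91. Service 540; fixed 293; total 833.
Plan B: {Blue, Green}: C1→Blue 2·14=28, C2→Blue 6·19=114, C3→Green 10·19=190, C4→Green 12·24=288, C5→Blue 2·13=26. Service 646; fixed 540; total 1186.
Difference: |833 − 1186| = 353.

Plan A is cheaper by 353.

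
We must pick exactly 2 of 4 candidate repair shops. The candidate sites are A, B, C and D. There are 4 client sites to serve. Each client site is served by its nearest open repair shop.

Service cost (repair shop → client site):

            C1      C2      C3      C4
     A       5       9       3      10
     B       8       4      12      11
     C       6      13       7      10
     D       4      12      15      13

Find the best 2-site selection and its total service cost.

With exactly 2 open, each client site uses its cheapest among the chosen.
{A, B}: C1→A 5, C2→B 4, C3→A 3, C4→A 10. Service cost 22.
{A, D}: service cost 26
{A, C}: service cost 27
Among all 6 size-2 choices, {A, B} is lowest.

Choose A and B; total service cost 22.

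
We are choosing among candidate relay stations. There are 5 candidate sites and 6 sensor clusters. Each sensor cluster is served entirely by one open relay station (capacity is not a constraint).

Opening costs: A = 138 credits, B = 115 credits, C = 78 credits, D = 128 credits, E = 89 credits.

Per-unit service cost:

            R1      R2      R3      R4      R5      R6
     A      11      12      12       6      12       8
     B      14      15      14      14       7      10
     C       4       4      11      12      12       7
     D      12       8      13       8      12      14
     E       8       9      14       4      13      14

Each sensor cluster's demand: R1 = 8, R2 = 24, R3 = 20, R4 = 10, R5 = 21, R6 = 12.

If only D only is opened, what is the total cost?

Total cost: 1176

Each sensor cluster is assigned to its cheapest site among the open ones.
{D}: R1→D 12·8=96, R2→D 8·24=192, R3→D 13·20=260, R4→D 8·10=80, R5→D 12·21=252, R6→D 14·12=168. Service 1048; fixed 128; total 1176.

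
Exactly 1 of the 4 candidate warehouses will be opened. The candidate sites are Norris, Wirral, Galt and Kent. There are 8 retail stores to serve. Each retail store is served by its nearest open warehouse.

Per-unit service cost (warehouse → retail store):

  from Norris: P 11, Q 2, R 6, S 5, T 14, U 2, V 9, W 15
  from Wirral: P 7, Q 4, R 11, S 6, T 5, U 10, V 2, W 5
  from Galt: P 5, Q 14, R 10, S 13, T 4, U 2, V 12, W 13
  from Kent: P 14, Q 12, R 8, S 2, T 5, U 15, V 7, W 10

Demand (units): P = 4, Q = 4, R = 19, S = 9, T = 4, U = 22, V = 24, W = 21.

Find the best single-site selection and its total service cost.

Choose Wirral only; total service cost 700.

With exactly 1 open, each retail store uses its cheapest among the chosen.
{Wirral}: P→Wirral 7·4=28, Q→Wirral 4·4=16, R→Wirral 11·19=209, S→Wirral 6·9=54, T→Wirral 5·4=20, U→Wirral 10·22=220, V→Wirral 2·24=48, W→Wirral 5·21=105. Service cost 700.
{Norris}: service cost 842
{Kent}: service cost 1002
Among all 4 size-1 choices, {Wirral} is lowest.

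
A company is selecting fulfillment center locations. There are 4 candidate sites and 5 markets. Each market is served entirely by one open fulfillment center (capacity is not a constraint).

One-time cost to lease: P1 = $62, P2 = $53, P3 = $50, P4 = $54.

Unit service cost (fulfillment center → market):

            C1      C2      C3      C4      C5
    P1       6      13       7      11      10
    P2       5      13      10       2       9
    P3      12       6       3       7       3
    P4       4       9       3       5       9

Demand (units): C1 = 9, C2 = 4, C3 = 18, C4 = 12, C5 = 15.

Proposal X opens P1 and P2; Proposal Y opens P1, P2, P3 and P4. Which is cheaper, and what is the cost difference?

Proposal X: {P1, P2}: C1→P2 5·9=45, C2→P1 13·4=52, C3→P1 7·18=126, C4→P2 2·12=24, C5→P2 9·15=135. Service 382; fixed 115; total 497.
Proposal Y: {P1, P2, P3, P4}: C1→P4 4·9=36, C2→P3 6·4=24, C3→P3 3·18=54, C4→P2 2·12=24, C5→P3 3·15=45. Service 183; fixed 219; total 402.
Difference: |497 − 402| = 95.

Proposal Y is cheaper by 95.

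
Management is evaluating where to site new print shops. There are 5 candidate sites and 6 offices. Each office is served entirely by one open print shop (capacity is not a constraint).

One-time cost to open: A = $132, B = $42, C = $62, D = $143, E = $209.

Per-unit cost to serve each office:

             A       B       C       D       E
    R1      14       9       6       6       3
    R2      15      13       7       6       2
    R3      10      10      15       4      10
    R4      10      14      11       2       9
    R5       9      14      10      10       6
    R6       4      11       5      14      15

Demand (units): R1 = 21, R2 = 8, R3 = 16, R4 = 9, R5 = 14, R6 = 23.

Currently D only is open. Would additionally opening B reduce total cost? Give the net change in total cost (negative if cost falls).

Current service cost with {D}: 718.
Adding B: each office re-picks its cheapest; new service cost 649, saving 69.
Extra fixed cost: 42. Net change = 42 − 69 = -27.
(Totals: 861 → 834.)

Yes — net change −27 (cost falls by 27).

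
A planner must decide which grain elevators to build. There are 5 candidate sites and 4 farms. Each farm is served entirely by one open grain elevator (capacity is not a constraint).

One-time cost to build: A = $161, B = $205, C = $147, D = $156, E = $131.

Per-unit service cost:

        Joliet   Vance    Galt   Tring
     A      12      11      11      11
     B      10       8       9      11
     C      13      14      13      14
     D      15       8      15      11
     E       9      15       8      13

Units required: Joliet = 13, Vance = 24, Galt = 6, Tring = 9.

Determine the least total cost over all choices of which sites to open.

For any fixed open set, each farm goes to its cheapest open site; total = fixed + service.
{B}: Joliet→B 10·13=130, Vance→B 8·24=192, Galt→B 9·6=54, Tring→B 11·9=99. Service 475; fixed 205; total 680.
{D}: Joliet→D 15·13=195, Vance→D 8·24=192, Galt→D 15·6=90, Tring→D 11·9=99. Service 576; fixed 156; total 732.
{D, E}: Joliet→E 9·13=117, Vance→D 8·24=192, Galt→E 8·6=48, Tring→D 11·9=99. Service 456; fixed 287; total 743.
{A, B, C, D, E}: Joliet→E 9·13=117, Vance→B 8·24=192, Galt→E 8·6=48, Tring→A 11·9=99. Service 456; fixed 800; total 1256.
No other subset beats 680.

Minimum total cost: 680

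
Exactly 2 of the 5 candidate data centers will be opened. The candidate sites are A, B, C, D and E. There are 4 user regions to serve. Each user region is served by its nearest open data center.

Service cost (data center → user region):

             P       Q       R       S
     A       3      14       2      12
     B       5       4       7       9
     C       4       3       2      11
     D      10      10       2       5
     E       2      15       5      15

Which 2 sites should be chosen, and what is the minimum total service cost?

Choose C and D; total service cost 14.

With exactly 2 open, each user region uses its cheapest among the chosen.
{C, D}: P→C 4, Q→C 3, R→C 2, S→D 5. Service cost 14.
{B, D}: service cost 16
{A, B}: service cost 18
Among all 10 size-2 choices, {C, D} is lowest.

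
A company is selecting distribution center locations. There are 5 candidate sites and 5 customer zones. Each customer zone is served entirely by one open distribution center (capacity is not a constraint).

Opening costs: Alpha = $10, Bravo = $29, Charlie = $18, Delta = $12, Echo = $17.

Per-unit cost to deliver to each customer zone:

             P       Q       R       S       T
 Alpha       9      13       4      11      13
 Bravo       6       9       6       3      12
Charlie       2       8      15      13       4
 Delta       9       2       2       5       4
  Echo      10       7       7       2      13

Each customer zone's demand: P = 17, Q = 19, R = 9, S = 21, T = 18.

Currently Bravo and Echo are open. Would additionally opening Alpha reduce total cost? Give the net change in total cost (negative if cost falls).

Yes — net change −8 (cost falls by 8).

Current service cost with {Bravo, Echo}: 547.
Adding Alpha: each customer zone re-picks its cheapest; new service cost 529, saving 18.
Extra fixed cost: 10. Net change = 10 − 18 = -8.
(Totals: 593 → 585.)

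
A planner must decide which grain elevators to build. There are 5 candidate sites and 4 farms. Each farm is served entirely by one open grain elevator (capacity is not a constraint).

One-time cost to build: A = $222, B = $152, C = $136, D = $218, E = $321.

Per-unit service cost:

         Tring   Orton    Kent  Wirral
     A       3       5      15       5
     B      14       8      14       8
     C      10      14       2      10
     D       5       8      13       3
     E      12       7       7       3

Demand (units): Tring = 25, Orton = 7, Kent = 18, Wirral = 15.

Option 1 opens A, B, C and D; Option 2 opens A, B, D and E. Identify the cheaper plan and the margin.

Option 1 is cheaper by 275.

Option 1: {A, B, C, D}: Tring→A 3·25=75, Orton→A 5·7=35, Kent→C 2·18=36, Wirral→D 3·15=45. Service 191; fixed 728; total 919.
Option 2: {A, B, D, E}: Tring→A 3·25=75, Orton→A 5·7=35, Kent→E 7·18=126, Wirral→D 3·15=45. Service 281; fixed 913; total 1194.
Difference: |919 − 1194| = 275.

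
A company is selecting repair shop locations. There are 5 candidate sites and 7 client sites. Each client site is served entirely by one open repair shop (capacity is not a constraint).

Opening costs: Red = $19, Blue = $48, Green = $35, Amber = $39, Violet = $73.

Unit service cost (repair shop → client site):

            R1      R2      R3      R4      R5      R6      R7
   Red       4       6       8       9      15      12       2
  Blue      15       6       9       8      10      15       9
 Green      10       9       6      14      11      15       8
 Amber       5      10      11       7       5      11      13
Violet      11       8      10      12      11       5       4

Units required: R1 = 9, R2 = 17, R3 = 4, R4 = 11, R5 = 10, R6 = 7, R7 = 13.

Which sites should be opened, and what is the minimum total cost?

Open Red and Amber; minimum total cost 458.

For any fixed open set, each client site goes to its cheapest open site; total = fixed + service.
{Red, Amber}: R1→Red 4·9=36, R2→Red 6·17=102, R3→Red 8·4=32, R4→Amber 7·11=77, R5→Amber 5·10=50, R6→Amber 11·7=77, R7→Red 2·13=26. Service 400; fixed 58; total 458.
{Red, Green, Amber}: R1→Red 4·9=36, R2→Red 6·17=102, R3→Green 6·4=24, R4→Amber 7·11=77, R5→Amber 5·10=50, R6→Amber 11·7=77, R7→Red 2·13=26. Service 392; fixed 93; total 485.
{Red, Amber, Violet}: service 358 + fixed 131 = 489
{Red, Blue, Green, Amber, Violet}: service 350 + fixed 214 = 564
No other subset beats 458.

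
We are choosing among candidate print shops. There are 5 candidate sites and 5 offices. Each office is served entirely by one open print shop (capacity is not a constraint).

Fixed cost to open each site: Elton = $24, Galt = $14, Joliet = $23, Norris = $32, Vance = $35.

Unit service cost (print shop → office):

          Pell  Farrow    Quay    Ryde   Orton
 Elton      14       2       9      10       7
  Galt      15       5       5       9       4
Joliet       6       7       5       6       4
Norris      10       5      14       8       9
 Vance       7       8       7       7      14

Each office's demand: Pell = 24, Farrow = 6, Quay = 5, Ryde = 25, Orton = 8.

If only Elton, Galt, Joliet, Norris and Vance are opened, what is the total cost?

Total cost: 491

Each office is assigned to its cheapest site among the open ones.
{Elton, Galt, Joliet, Norris, Vance}: Pell→Joliet 6·24=144, Farrow→Elton 2·6=12, Quay→Galt 5·5=25, Ryde→Joliet 6·25=150, Orton→Galt 4·8=32. Service 363; fixed 128; total 491.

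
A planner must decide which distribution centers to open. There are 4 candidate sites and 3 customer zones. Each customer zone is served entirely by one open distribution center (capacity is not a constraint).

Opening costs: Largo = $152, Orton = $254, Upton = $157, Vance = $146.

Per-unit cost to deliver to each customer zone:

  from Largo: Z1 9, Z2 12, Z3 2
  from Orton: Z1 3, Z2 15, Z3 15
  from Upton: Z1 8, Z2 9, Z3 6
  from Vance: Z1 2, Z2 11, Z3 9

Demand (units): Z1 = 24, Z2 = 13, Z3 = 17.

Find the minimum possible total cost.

Minimum total cost: 490

For any fixed open set, each customer zone goes to its cheapest open site; total = fixed + service.
{Vance}: Z1→Vance 2·24=48, Z2→Vance 11·13=143, Z3→Vance 9·17=153. Service 344; fixed 146; total 490.
{Largo, Vance}: Z1→Vance 2·24=48, Z2→Vance 11·13=143, Z3→Largo 2·17=34. Service 225; fixed 298; total 523.
{Largo}: service 406 + fixed 152 = 558
{Largo, Orton, Upton, Vance}: Z1→Vance 2·24=48, Z2→Upton 9·13=117, Z3→Largo 2·17=34. Service 199; fixed 709; total 908.
No other subset beats 490.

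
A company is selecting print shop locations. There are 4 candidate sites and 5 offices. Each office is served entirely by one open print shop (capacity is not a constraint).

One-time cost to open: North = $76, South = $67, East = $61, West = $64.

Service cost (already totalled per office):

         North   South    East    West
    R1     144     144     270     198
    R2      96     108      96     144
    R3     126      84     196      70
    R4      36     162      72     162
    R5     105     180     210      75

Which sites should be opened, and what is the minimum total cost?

Open North and West; minimum total cost 561.

For any fixed open set, each office goes to its cheapest open site; total = fixed + service.
{North, West}: R1→North 144, R2→North 96, R3→West 70, R4→North 36, R5→West 75. Service 421; fixed 140; total 561.
{North}: service 507 + fixed 76 = 583
{North, South}: service 465 + fixed 143 = 608
{North, South, East, West}: service 421 + fixed 268 = 689
No other subset beats 561.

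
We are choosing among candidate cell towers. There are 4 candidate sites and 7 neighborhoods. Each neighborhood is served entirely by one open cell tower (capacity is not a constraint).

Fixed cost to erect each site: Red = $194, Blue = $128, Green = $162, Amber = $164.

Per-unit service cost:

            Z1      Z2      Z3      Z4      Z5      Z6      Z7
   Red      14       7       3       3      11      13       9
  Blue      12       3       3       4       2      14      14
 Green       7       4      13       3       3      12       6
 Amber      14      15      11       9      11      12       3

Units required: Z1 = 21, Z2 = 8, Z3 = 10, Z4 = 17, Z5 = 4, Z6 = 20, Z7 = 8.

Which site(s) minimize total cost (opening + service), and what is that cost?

Open Green only; minimum total cost 822.

For any fixed open set, each neighborhood goes to its cheapest open site; total = fixed + service.
{Green}: Z1→Green 7·21=147, Z2→Green 4·8=32, Z3→Green 13·10=130, Z4→Green 3·17=51, Z5→Green 3·4=12, Z6→Green 12·20=240, Z7→Green 6·8=48. Service 660; fixed 162; total 822.
{Blue, Green}: service 548 + fixed 290 = 838
{Blue}: service 774 + fixed 128 = 902
{Red, Blue, Green, Amber}: Z1→Green 7·21=147, Z2→Blue 3·8=24, Z3→Red 3·10=30, Z4→Red 3·17=51, Z5→Blue 2·4=8, Z6→Green 12·20=240, Z7→Amber 3·8=24. Service 524; fixed 648; total 1172.
No other subset beats 822.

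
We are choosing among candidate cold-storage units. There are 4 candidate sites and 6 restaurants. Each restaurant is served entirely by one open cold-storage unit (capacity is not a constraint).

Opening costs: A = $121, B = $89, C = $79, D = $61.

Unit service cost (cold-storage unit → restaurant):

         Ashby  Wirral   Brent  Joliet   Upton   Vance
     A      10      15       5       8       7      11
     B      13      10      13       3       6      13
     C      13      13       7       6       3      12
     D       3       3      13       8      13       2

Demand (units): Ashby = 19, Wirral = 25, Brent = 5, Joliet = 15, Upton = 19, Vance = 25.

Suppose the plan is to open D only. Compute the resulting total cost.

Each restaurant is assigned to its cheapest site among the open ones.
{D}: Ashby→D 3·19=57, Wirral→D 3·25=75, Brent→D 13·5=65, Joliet→D 8·15=120, Upton→D 13·19=247, Vance→D 2·25=50. Service 614; fixed 61; total 675.

Total cost: 675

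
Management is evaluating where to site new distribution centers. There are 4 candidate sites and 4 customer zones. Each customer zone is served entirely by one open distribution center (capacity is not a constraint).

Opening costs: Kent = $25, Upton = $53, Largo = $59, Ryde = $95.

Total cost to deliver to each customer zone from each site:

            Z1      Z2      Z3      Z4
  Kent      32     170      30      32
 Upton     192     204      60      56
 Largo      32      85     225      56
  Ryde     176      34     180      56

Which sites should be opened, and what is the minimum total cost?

Open Kent and Ryde; minimum total cost 248.

For any fixed open set, each customer zone goes to its cheapest open site; total = fixed + service.
{Kent, Ryde}: Z1→Kent 32, Z2→Ryde 34, Z3→Kent 30, Z4→Kent 32. Service 128; fixed 120; total 248.
{Kent, Largo}: Z1→Kent 32, Z2→Largo 85, Z3→Kent 30, Z4→Kent 32. Service 179; fixed 84; total 263.
{Kent}: service 264 + fixed 25 = 289
{Kent, Upton, Largo, Ryde}: service 128 + fixed 232 = 360
No other subset beats 248.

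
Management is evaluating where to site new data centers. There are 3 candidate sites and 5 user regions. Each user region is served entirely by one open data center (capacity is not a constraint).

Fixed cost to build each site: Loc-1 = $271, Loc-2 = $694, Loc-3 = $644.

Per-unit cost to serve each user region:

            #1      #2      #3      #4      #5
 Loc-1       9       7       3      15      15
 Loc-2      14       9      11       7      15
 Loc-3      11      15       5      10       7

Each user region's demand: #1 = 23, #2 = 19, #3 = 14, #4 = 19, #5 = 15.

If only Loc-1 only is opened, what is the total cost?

Each user region is assigned to its cheapest site among the open ones.
{Loc-1}: #1→Loc-1 9·23=207, #2→Loc-1 7·19=133, #3→Loc-1 3·14=42, #4→Loc-1 15·19=285, #5→Loc-1 15·15=225. Service 892; fixed 271; total 1163.

Total cost: 1163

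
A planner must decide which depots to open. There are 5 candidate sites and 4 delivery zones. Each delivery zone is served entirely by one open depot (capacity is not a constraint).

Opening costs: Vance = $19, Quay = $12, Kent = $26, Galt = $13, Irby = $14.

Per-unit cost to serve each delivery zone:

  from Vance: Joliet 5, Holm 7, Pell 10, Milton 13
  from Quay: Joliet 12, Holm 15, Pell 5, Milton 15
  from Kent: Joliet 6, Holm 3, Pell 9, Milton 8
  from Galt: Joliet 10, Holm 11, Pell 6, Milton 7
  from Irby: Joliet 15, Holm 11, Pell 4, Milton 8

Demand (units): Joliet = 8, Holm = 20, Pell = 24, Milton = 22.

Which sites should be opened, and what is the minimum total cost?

For any fixed open set, each delivery zone goes to its cheapest open site; total = fixed + service.
{Kent, Galt, Irby}: Joliet→Kent 6·8=48, Holm→Kent 3·20=60, Pell→Irby 4·24=96, Milton→Galt 7·22=154. Service 358; fixed 53; total 411.
{Kent, Irby}: service 380 + fixed 40 = 420
{Vance, Kent, Galt, Irby}: Joliet→Vance 5·8=40, Holm→Kent 3·20=60, Pell→Irby 4·24=96, Milton→Galt 7·22=154. Service 350; fixed 72; total 422.
{Vance, Quay, Kent, Galt, Irby}: service 350 + fixed 84 = 434
No other subset beats 411.

Open Kent, Galt and Irby; minimum total cost 411.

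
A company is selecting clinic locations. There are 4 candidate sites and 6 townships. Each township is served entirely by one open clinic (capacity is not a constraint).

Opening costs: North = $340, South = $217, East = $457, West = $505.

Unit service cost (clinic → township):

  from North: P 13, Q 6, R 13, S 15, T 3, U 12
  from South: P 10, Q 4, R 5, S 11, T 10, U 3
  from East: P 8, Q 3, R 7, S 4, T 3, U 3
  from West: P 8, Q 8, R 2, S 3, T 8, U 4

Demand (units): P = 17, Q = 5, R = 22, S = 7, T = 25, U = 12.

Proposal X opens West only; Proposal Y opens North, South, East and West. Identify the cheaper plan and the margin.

Proposal X is cheaper by 852.

Proposal X: {West}: P→West 8·17=136, Q→West 8·5=40, R→West 2·22=44, S→West 3·7=21, T→West 8·25=200, U→West 4·12=48. Service 489; fixed 505; total 994.
Proposal Y: {North, South, East, West}: P→East 8·17=136, Q→East 3·5=15, R→West 2·22=44, S→West 3·7=21, T→North 3·25=75, U→South 3·12=36. Service 327; fixed 1519; total 1846.
Difference: |994 − 1846| = 852.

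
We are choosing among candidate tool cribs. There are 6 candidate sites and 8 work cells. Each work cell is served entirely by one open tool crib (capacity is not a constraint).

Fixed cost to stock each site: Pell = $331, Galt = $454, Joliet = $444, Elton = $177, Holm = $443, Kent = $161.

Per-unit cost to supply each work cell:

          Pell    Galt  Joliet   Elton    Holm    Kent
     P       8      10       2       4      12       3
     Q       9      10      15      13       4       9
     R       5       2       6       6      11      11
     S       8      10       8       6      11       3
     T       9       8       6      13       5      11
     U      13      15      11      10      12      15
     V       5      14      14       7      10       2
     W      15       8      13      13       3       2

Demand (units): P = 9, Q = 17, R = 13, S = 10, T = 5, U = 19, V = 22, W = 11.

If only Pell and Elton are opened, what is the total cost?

Total cost: 1310

Each work cell is assigned to its cheapest site among the open ones.
{Pell, Elton}: P→Elton 4·9=36, Q→Pell 9·17=153, R→Pell 5·13=65, S→Elton 6·10=60, T→Pell 9·5=45, U→Elton 10·19=190, V→Pell 5·22=110, W→Elton 13·11=143. Service 802; fixed 508; total 1310.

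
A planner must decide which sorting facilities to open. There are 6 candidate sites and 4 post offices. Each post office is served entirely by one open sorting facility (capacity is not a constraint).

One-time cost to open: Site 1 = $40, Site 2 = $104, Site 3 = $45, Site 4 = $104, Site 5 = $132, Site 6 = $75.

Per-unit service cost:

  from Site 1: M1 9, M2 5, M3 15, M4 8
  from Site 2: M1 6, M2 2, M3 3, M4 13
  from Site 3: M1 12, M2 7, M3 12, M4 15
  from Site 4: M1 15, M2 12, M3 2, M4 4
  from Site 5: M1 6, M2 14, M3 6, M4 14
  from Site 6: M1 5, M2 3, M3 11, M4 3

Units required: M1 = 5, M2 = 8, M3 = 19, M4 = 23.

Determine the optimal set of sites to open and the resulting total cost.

Open Site 4 and Site 6; minimum total cost 335.

For any fixed open set, each post office goes to its cheapest open site; total = fixed + service.
{Site 4, Site 6}: M1→Site 6 5·5=25, M2→Site 6 3·8=24, M3→Site 4 2·19=38, M4→Site 6 3·23=69. Service 156; fixed 179; total 335.
{Site 2, Site 6}: M1→Site 6 5·5=25, M2→Site 2 2·8=16, M3→Site 2 3·19=57, M4→Site 6 3·23=69. Service 167; fixed 179; total 346.
{Site 1, Site 4}: M1→Site 1 9·5=45, M2→Site 1 5·8=40, M3→Site 4 2·19=38, M4→Site 4 4·23=92. Service 215; fixed 144; total 359.
{Site 1, Site 2, Site 3, Site 4, Site 5, Site 6}: M1→Site 6 5·5=25, M2→Site 2 2·8=16, M3→Site 4 2·19=38, M4→Site 6 3·23=69. Service 148; fixed 500; total 648.
No other subset beats 335.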